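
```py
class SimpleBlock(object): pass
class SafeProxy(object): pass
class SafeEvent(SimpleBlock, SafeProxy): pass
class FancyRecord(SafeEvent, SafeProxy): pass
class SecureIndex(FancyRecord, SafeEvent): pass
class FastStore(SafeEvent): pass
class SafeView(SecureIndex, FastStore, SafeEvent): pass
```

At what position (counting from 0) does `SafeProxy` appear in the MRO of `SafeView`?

6

L[SafeView] = SafeView + merge(L[SecureIndex], L[FastStore], L[SafeEvent], [SecureIndex FastStore SafeEvent])
  take SecureIndex:  [SecureIndex FancyRecord SafeEvent SimpleBlock SafeProxy object] + [FastStore SafeEvent SimpleBlock SafeProxy object] + [SafeEvent SimpleBlock SafeProxy object] + [SecureIndex FastStore SafeEvent]
  take FancyRecord:  [FancyRecord SafeEvent SimpleBlock SafeProxy object] + [FastStore SafeEvent SimpleBlock SafeProxy object] + [SafeEvent SimpleBlock SafeProxy object] + [FastStore SafeEvent]
  take FastStore:  [SafeEvent SimpleBlock SafeProxy object] + [FastStore SafeEvent SimpleBlock SafeProxy object] + [SafeEvent SimpleBlock SafeProxy object] + [FastStore SafeEvent]
  take SafeEvent:  [SafeEvent SimpleBlock SafeProxy object] + [SafeEvent SimpleBlock SafeProxy object] + [SafeEvent SimpleBlock SafeProxy object] + [SafeEvent]
  take SimpleBlock:  [SimpleBlock SafeProxy object] + [SimpleBlock SafeProxy object] + [SimpleBlock SafeProxy object]
  take SafeProxy:  [SafeProxy object] + [SafeProxy object] + [SafeProxy object]
  take object:  [object] + [object] + [object]
MRO: SafeView SecureIndex FancyRecord FastStore SafeEvent SimpleBlock SafeProxy object
SafeProxy sits at index 6.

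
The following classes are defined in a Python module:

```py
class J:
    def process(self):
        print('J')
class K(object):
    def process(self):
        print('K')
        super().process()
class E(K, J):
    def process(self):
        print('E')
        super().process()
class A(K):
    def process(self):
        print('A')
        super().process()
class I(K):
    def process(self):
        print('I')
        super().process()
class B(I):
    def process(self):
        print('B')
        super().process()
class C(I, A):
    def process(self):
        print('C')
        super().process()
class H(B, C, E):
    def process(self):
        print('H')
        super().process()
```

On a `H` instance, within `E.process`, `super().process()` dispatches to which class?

K

L[H] = H + merge(L[B], L[C], L[E], [B C E])
  take B:  [B I K object] + [C I A K object] + [E K J object] + [B C E]
  take C:  [I K object] + [C I A K object] + [E K J object] + [C E]
  take I:  [I K object] + [I A K object] + [E K J object] + [E]
  take A:  [K object] + [A K object] + [E K J object] + [E]
  take E:  [K object] + [K object] + [E K J object] + [E]
  take K:  [K object] + [K object] + [K J object]
  take J:  [object] + [object] + [J object]
  take object:  [object] + [object] + [object]
MRO: H B C I A E K J object
super() in E.process on a H instance goes to the class after E in H's MRO: K.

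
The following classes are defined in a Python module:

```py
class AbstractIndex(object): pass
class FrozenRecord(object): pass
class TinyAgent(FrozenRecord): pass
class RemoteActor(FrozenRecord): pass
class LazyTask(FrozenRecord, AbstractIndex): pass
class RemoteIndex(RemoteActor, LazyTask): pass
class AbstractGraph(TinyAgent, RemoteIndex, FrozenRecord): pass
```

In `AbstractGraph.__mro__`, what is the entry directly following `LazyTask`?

L[AbstractGraph] = AbstractGraph + merge(L[TinyAgent], L[RemoteIndex], L[FrozenRecord], [TinyAgent RemoteIndex FrozenRecord])
  take TinyAgent:  [TinyAgent FrozenRecord object] + [RemoteIndex RemoteActor LazyTask FrozenRecord AbstractIndex object] + [FrozenRecord object] + [TinyAgent RemoteIndex FrozenRecord]
  take RemoteIndex:  [FrozenRecord object] + [RemoteIndex RemoteActor LazyTask FrozenRecord AbstractIndex object] + [FrozenRecord object] + [RemoteIndex FrozenRecord]
  take RemoteActor:  [FrozenRecord object] + [RemoteActor LazyTask FrozenRecord AbstractIndex object] + [FrozenRecord object] + [FrozenRecord]
  take LazyTask:  [FrozenRecord object] + [LazyTask FrozenRecord AbstractIndex object] + [FrozenRecord object] + [FrozenRecord]
  take FrozenRecord:  [FrozenRecord object] + [FrozenRecord AbstractIndex object] + [FrozenRecord object] + [FrozenRecord]
  take AbstractIndex:  [object] + [AbstractIndex object] + [object]
  take object:  [object] + [object] + [object]
MRO: AbstractGraph TinyAgent RemoteIndex RemoteActor LazyTask FrozenRecord AbstractIndex object
LazyTask is at position 4; next is FrozenRecord.

FrozenRecord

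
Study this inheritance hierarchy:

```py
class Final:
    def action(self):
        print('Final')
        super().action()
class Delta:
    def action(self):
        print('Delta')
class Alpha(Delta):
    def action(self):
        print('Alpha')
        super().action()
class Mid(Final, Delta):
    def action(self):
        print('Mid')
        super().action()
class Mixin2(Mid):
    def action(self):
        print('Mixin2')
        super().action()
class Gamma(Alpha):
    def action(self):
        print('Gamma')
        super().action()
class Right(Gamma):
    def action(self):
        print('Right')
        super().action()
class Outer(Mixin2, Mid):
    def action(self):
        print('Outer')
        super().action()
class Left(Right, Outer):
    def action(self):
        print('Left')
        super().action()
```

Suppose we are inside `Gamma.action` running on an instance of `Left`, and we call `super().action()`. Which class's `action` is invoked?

Alpha

L[Left] = Left + merge(L[Right], L[Outer], [Right Outer])
  take Right:  [Right Gamma Alpha Delta object] + [Outer Mixin2 Mid Final Delta object] + [Right Outer]
  take Gamma:  [Gamma Alpha Delta object] + [Outer Mixin2 Mid Final Delta object] + [Outer]
  take Alpha:  [Alpha Delta object] + [Outer Mixin2 Mid Final Delta object] + [Outer]
  take Outer:  [Delta object] + [Outer Mixin2 Mid Final Delta object] + [Outer]
  take Mixin2:  [Delta object] + [Mixin2 Mid Final Delta object]
  take Mid:  [Delta object] + [Mid Final Delta object]
  take Final:  [Delta object] + [Final Delta object]
  take Delta:  [Delta object] + [Delta object]
  take object:  [object] + [object]
MRO: Left Right Gamma Alpha Outer Mixin2 Mid Final Delta object
super() in Gamma.action on a Left instance goes to the class after Gamma in Left's MRO: Alpha.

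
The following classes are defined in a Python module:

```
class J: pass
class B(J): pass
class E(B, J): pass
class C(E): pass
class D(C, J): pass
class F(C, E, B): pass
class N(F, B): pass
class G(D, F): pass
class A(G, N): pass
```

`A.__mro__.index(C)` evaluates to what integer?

L[A] = A + merge(L[G], L[N], [G N])
  take G:  [G D F C E B J object] + [N F C E B J object] + [G N]
  take D:  [D F C E B J object] + [N F C E B J object] + [N]
  take N:  [F C E B J object] + [N F C E B J object] + [N]
  take F:  [F C E B J object] + [F C E B J object]
  take C:  [C E B J object] + [C E B J object]
  take E:  [E B J object] + [E B J object]
  take B:  [B J object] + [B J object]
  take J:  [J object] + [J object]
  take object:  [object] + [object]
MRO: A G D N F C E B J object
C sits at index 5.

5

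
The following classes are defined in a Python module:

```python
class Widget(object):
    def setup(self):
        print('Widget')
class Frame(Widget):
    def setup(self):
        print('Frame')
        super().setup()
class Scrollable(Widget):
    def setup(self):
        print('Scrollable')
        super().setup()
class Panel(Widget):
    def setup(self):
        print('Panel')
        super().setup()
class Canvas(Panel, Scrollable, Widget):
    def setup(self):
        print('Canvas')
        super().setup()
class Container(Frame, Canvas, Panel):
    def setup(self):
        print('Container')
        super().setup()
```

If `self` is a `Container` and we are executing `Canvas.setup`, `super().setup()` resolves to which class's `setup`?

L[Container] = Container + merge(L[Frame], L[Canvas], L[Panel], [Frame Canvas Panel])
  take Frame:  [Frame Widget object] + [Canvas Panel Scrollable Widget object] + [Panel Widget object] + [Frame Canvas Panel]
  take Canvas:  [Widget object] + [Canvas Panel Scrollable Widget object] + [Panel Widget object] + [Canvas Panel]
  take Panel:  [Widget object] + [Panel Scrollable Widget object] + [Panel Widget object] + [Panel]
  take Scrollable:  [Widget object] + [Scrollable Widget object] + [Widget object]
  take Widget:  [Widget object] + [Widget object] + [Widget object]
  take object:  [object] + [object] + [object]
MRO: Container Frame Canvas Panel Scrollable Widget object
super() in Canvas.setup on a Container instance goes to the class after Canvas in Container's MRO: Panel.

Panel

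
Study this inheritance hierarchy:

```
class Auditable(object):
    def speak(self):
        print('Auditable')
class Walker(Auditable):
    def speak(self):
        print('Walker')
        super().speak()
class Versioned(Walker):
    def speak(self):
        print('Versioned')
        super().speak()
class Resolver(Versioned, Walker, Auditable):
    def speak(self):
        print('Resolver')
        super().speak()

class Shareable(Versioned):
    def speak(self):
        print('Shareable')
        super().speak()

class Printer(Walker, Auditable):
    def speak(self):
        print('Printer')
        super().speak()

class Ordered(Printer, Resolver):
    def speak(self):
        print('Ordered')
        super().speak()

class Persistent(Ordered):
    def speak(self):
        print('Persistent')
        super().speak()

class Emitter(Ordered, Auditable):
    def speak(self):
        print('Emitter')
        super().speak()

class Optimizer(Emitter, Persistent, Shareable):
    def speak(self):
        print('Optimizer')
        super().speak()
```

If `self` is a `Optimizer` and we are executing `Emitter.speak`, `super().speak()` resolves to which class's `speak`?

L[Optimizer] = Optimizer + merge(L[Emitter], L[Persistent], L[Shareable], [Emitter Persistent Shareable])
  take Emitter:  [Emitter Ordered Printer Resolver Versioned Walker Auditable object] + [Persistent Ordered Printer Resolver Versioned Walker Auditable object] + [Shareable Versioned Walker Auditable object] + [Emitter Persistent Shareable]
  take Persistent:  [Ordered Printer Resolver Versioned Walker Auditable object] + [Persistent Ordered Printer Resolver Versioned Walker Auditable object] + [Shareable Versioned Walker Auditable object] + [Persistent Shareable]
  take Ordered:  [Ordered Printer Resolver Versioned Walker Auditable object] + [Ordered Printer Resolver Versioned Walker Auditable object] + [Shareable Versioned Walker Auditable object] + [Shareable]
  take Printer:  [Printer Resolver Versioned Walker Auditable object] + [Printer Resolver Versioned Walker Auditable object] + [Shareable Versioned Walker Auditable object] + [Shareable]
  take Resolver:  [Resolver Versioned Walker Auditable object] + [Resolver Versioned Walker Auditable object] + [Shareable Versioned Walker Auditable object] + [Shareable]
  take Shareable:  [Versioned Walker Auditable object] + [Versioned Walker Auditable object] + [Shareable Versioned Walker Auditable object] + [Shareable]
  take Versioned:  [Versioned Walker Auditable object] + [Versioned Walker Auditable object] + [Versioned Walker Auditable object]
  take Walker:  [Walker Auditable object] + [Walker Auditable object] + [Walker Auditable object]
  take Auditable:  [Auditable object] + [Auditable object] + [Auditable object]
  take object:  [object] + [object] + [object]
MRO: Optimizer Emitter Persistent Ordered Printer Resolver Shareable Versioned Walker Auditable object
super() in Emitter.speak on a Optimizer instance goes to the class after Emitter in Optimizer's MRO: Persistent.

Persistent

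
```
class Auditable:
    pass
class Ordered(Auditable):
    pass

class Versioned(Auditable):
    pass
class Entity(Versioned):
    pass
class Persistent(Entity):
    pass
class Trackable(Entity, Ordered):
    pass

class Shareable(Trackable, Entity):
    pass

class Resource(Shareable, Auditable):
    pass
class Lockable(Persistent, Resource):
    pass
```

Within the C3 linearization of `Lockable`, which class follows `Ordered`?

Auditable

L[Lockable] = Lockable + merge(L[Persistent], L[Resource], [Persistent Resource])
  take Persistent:  [Persistent Entity Versioned Auditable object] + [Resource Shareable Trackable Entity Versioned Ordered Auditable object] + [Persistent Resource]
  take Resource:  [Entity Versioned Auditable object] + [Resource Shareable Trackable Entity Versioned Ordered Auditable object] + [Resource]
  take Shareable:  [Entity Versioned Auditable object] + [Shareable Trackable Entity Versioned Ordered Auditable object]
  take Trackable:  [Entity Versioned Auditable object] + [Trackable Entity Versioned Ordered Auditable object]
  take Entity:  [Entity Versioned Auditable object] + [Entity Versioned Ordered Auditable object]
  take Versioned:  [Versioned Auditable object] + [Versioned Ordered Auditable object]
  take Ordered:  [Auditable object] + [Ordered Auditable object]
  take Auditable:  [Auditable object] + [Auditable object]
  take object:  [object] + [object]
MRO: Lockable Persistent Resource Shareable Trackable Entity Versioned Ordered Auditable object
Ordered is at position 7; next is Auditable.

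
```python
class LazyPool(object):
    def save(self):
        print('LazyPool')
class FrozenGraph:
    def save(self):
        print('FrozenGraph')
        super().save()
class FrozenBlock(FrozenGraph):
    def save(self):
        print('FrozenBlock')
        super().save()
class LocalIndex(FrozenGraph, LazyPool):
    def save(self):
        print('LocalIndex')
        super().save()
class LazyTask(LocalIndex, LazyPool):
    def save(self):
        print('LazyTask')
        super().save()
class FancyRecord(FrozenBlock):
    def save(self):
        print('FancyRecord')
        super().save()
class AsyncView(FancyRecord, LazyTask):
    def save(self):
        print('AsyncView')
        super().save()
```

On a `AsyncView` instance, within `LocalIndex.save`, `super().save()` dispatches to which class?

L[AsyncView] = AsyncView + merge(L[FancyRecord], L[LazyTask], [FancyRecord LazyTask])
  take FancyRecord:  [FancyRecord FrozenBlock FrozenGraph object] + [LazyTask LocalIndex FrozenGraph LazyPool object] + [FancyRecord LazyTask]
  take FrozenBlock:  [FrozenBlock FrozenGraph object] + [LazyTask LocalIndex FrozenGraph LazyPool object] + [LazyTask]
  take LazyTask:  [FrozenGraph object] + [LazyTask LocalIndex FrozenGraph LazyPool object] + [LazyTask]
  take LocalIndex:  [FrozenGraph object] + [LocalIndex FrozenGraph LazyPool object]
  take FrozenGraph:  [FrozenGraph object] + [FrozenGraph LazyPool object]
  take LazyPool:  [object] + [LazyPool object]
  take object:  [object] + [object]
MRO: AsyncView FancyRecord FrozenBlock LazyTask LocalIndex FrozenGraph LazyPool object
super() in LocalIndex.save on a AsyncView instance goes to the class after LocalIndex in AsyncView's MRO: FrozenGraph.

FrozenGraph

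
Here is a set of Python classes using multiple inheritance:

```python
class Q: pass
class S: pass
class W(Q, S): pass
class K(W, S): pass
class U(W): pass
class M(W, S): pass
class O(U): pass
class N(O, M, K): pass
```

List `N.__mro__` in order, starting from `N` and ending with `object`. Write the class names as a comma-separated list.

N, O, U, M, K, W, Q, S, object

L[N] = N + merge(L[O], L[M], L[K], [O M K])
  take O:  [O U W Q S object] + [M W Q S object] + [K W Q S object] + [O M K]
  take U:  [U W Q S object] + [M W Q S object] + [K W Q S object] + [M K]
  take M:  [W Q S object] + [M W Q S object] + [K W Q S object] + [M K]
  take K:  [W Q S object] + [W Q S object] + [K W Q S object] + [K]
  take W:  [W Q S object] + [W Q S object] + [W Q S object]
  take Q:  [Q S object] + [Q S object] + [Q S object]
  take S:  [S object] + [S object] + [S object]
  take object:  [object] + [object] + [object]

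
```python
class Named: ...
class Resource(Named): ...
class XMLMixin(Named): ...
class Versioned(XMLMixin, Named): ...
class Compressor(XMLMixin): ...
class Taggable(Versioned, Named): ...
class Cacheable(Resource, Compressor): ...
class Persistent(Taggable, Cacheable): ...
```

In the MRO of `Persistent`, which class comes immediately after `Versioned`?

L[Persistent] = Persistent + merge(L[Taggable], L[Cacheable], [Taggable Cacheable])
  take Taggable:  [Taggable Versioned XMLMixin Named object] + [Cacheable Resource Compressor XMLMixin Named object] + [Taggable Cacheable]
  take Versioned:  [Versioned XMLMixin Named object] + [Cacheable Resource Compressor XMLMixin Named object] + [Cacheable]
  take Cacheable:  [XMLMixin Named object] + [Cacheable Resource Compressor XMLMixin Named object] + [Cacheable]
  take Resource:  [XMLMixin Named object] + [Resource Compressor XMLMixin Named object]
  take Compressor:  [XMLMixin Named object] + [Compressor XMLMixin Named object]
  take XMLMixin:  [XMLMixin Named object] + [XMLMixin Named object]
  take Named:  [Named object] + [Named object]
  take object:  [object] + [object]
MRO: Persistent Taggable Versioned Cacheable Resource Compressor XMLMixin Named object
Versioned is at position 2; next is Cacheable.

Cacheable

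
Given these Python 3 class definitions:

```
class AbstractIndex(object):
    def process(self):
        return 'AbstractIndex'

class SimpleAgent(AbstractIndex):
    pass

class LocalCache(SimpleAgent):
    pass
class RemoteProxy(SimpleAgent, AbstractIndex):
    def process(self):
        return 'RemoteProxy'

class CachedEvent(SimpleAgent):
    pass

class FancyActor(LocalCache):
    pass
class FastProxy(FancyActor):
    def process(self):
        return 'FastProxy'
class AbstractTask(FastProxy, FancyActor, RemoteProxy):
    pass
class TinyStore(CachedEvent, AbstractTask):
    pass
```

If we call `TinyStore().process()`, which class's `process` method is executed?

L[TinyStore] = TinyStore + merge(L[CachedEvent], L[AbstractTask], [CachedEvent AbstractTask])
  take CachedEvent:  [CachedEvent SimpleAgent AbstractIndex object] + [AbstractTask FastProxy FancyActor LocalCache RemoteProxy SimpleAgent AbstractIndex object] + [CachedEvent AbstractTask]
  take AbstractTask:  [SimpleAgent AbstractIndex object] + [AbstractTask FastProxy FancyActor LocalCache RemoteProxy SimpleAgent AbstractIndex object] + [AbstractTask]
  take FastProxy:  [SimpleAgent AbstractIndex object] + [FastProxy FancyActor LocalCache RemoteProxy SimpleAgent AbstractIndex object]
  take FancyActor:  [SimpleAgent AbstractIndex object] + [FancyActor LocalCache RemoteProxy SimpleAgent AbstractIndex object]
  take LocalCache:  [SimpleAgent AbstractIndex object] + [LocalCache RemoteProxy SimpleAgent AbstractIndex object]
  take RemoteProxy:  [SimpleAgent AbstractIndex object] + [RemoteProxy SimpleAgent AbstractIndex object]
  take SimpleAgent:  [SimpleAgent AbstractIndex object] + [SimpleAgent AbstractIndex object]
  take AbstractIndex:  [AbstractIndex object] + [AbstractIndex object]
  take object:  [object] + [object]
MRO: TinyStore CachedEvent AbstractTask FastProxy FancyActor LocalCache RemoteProxy SimpleAgent AbstractIndex object
process is defined in: AbstractIndex, FastProxy, RemoteProxy. First along the MRO is FastProxy.

FastProxy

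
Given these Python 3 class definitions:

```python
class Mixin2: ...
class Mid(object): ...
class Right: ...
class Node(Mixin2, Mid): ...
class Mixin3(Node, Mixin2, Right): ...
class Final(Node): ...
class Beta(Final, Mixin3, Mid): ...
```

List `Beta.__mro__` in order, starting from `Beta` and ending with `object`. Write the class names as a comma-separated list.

Beta, Final, Mixin3, Node, Mixin2, Mid, Right, object

L[Beta] = Beta + merge(L[Final], L[Mixin3], L[Mid], [Final Mixin3 Mid])
  take Final:  [Final Node Mixin2 Mid object] + [Mixin3 Node Mixin2 Mid Right object] + [Mid object] + [Final Mixin3 Mid]
  take Mixin3:  [Node Mixin2 Mid object] + [Mixin3 Node Mixin2 Mid Right object] + [Mid object] + [Mixin3 Mid]
  take Node:  [Node Mixin2 Mid object] + [Node Mixin2 Mid Right object] + [Mid object] + [Mid]
  take Mixin2:  [Mixin2 Mid object] + [Mixin2 Mid Right object] + [Mid object] + [Mid]
  take Mid:  [Mid object] + [Mid Right object] + [Mid object] + [Mid]
  take Right:  [object] + [Right object] + [object]
  take object:  [object] + [object] + [object]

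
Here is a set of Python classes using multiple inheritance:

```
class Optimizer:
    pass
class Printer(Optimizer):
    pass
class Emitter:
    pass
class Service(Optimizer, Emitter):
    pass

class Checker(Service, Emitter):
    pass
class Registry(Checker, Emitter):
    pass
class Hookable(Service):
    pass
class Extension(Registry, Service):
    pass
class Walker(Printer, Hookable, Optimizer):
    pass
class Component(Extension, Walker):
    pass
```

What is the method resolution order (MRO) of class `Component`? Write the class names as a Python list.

[Component, Extension, Registry, Checker, Walker, Printer, Hookable, Service, Optimizer, Emitter, object]

L[Component] = Component + merge(L[Extension], L[Walker], [Extension Walker])
  take Extension:  [Extension Registry Checker Service Optimizer Emitter object] + [Walker Printer Hookable Service Optimizer Emitter object] + [Extension Walker]
  take Registry:  [Registry Checker Service Optimizer Emitter object] + [Walker Printer Hookable Service Optimizer Emitter object] + [Walker]
  take Checker:  [Checker Service Optimizer Emitter object] + [Walker Printer Hookable Service Optimizer Emitter object] + [Walker]
  take Walker:  [Service Optimizer Emitter object] + [Walker Printer Hookable Service Optimizer Emitter object] + [Walker]
  take Printer:  [Service Optimizer Emitter object] + [Printer Hookable Service Optimizer Emitter object]
  take Hookable:  [Service Optimizer Emitter object] + [Hookable Service Optimizer Emitter object]
  take Service:  [Service Optimizer Emitter object] + [Service Optimizer Emitter object]
  take Optimizer:  [Optimizer Emitter object] + [Optimizer Emitter object]
  take Emitter:  [Emitter object] + [Emitter object]
  take object:  [object] + [object]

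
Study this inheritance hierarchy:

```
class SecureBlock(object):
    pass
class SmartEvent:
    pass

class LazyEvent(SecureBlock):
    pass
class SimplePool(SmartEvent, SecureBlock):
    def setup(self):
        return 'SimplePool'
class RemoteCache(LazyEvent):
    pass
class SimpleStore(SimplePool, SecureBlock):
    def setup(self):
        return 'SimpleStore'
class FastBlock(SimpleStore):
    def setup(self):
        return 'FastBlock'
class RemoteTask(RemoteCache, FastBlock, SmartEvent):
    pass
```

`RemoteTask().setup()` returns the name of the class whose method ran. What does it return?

FastBlock

L[RemoteTask] = RemoteTask + merge(L[RemoteCache], L[FastBlock], L[SmartEvent], [RemoteCache FastBlock SmartEvent])
  take RemoteCache:  [RemoteCache LazyEvent SecureBlock object] + [FastBlock SimpleStore SimplePool SmartEvent SecureBlock object] + [SmartEvent object] + [RemoteCache FastBlock SmartEvent]
  take LazyEvent:  [LazyEvent SecureBlock object] + [FastBlock SimpleStore SimplePool SmartEvent SecureBlock object] + [SmartEvent object] + [FastBlock SmartEvent]
  take FastBlock:  [SecureBlock object] + [FastBlock SimpleStore SimplePool SmartEvent SecureBlock object] + [SmartEvent object] + [FastBlock SmartEvent]
  take SimpleStore:  [SecureBlock object] + [SimpleStore SimplePool SmartEvent SecureBlock object] + [SmartEvent object] + [SmartEvent]
  take SimplePool:  [SecureBlock object] + [SimplePool SmartEvent SecureBlock object] + [SmartEvent object] + [SmartEvent]
  take SmartEvent:  [SecureBlock object] + [SmartEvent SecureBlock object] + [SmartEvent object] + [SmartEvent]
  take SecureBlock:  [SecureBlock object] + [SecureBlock object] + [object]
  take object:  [object] + [object] + [object]
MRO: RemoteTask RemoteCache LazyEvent FastBlock SimpleStore SimplePool SmartEvent SecureBlock object
setup is defined in: FastBlock, SimplePool, SimpleStore. First along the MRO is FastBlock.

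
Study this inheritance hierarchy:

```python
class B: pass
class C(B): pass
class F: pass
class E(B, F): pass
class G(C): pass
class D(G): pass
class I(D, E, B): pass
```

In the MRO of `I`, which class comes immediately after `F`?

object

L[I] = I + merge(L[D], L[E], L[B], [D E B])
  take D:  [D G C B object] + [E B F object] + [B object] + [D E B]
  take G:  [G C B object] + [E B F object] + [B object] + [E B]
  take C:  [C B object] + [E B F object] + [B object] + [E B]
  take E:  [B object] + [E B F object] + [B object] + [E B]
  take B:  [B object] + [B F object] + [B object] + [B]
  take F:  [object] + [F object] + [object]
  take object:  [object] + [object] + [object]
MRO: I D G C E B F object
F is at position 6; next is object.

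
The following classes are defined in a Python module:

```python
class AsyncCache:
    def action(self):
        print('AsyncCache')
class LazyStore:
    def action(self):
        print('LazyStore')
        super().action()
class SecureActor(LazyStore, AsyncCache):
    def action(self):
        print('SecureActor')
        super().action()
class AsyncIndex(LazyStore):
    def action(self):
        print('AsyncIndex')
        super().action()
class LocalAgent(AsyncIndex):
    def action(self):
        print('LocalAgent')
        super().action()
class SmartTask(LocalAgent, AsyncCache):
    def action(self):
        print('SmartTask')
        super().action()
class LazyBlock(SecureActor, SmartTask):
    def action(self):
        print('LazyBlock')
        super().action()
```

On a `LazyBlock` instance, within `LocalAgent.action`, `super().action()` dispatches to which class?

L[LazyBlock] = LazyBlock + merge(L[SecureActor], L[SmartTask], [SecureActor SmartTask])
  take SecureActor:  [SecureActor LazyStore AsyncCache object] + [SmartTask LocalAgent AsyncIndex LazyStore AsyncCache object] + [SecureActor SmartTask]
  take SmartTask:  [LazyStore AsyncCache object] + [SmartTask LocalAgent AsyncIndex LazyStore AsyncCache object] + [SmartTask]
  take LocalAgent:  [LazyStore AsyncCache object] + [LocalAgent AsyncIndex LazyStore AsyncCache object]
  take AsyncIndex:  [LazyStore AsyncCache object] + [AsyncIndex LazyStore AsyncCache object]
  take LazyStore:  [LazyStore AsyncCache object] + [LazyStore AsyncCache object]
  take AsyncCache:  [AsyncCache object] + [AsyncCache object]
  take object:  [object] + [object]
MRO: LazyBlock SecureActor SmartTask LocalAgent AsyncIndex LazyStore AsyncCache object
super() in LocalAgent.action on a LazyBlock instance goes to the class after LocalAgent in LazyBlock's MRO: AsyncIndex.

AsyncIndex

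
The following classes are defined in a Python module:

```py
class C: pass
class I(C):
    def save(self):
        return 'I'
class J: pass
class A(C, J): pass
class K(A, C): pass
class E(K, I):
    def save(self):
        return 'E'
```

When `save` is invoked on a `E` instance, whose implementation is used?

L[E] = E + merge(L[K], L[I], [K I])
  take K:  [K A C J object] + [I C object] + [K I]
  take A:  [A C J object] + [I C object] + [I]
  take I:  [C J object] + [I C object] + [I]
  take C:  [C J object] + [C object]
  take J:  [J object] + [object]
  take object:  [object] + [object]
MRO: E K A I C J object
save is defined in: E, I. First along the MRO is E.

E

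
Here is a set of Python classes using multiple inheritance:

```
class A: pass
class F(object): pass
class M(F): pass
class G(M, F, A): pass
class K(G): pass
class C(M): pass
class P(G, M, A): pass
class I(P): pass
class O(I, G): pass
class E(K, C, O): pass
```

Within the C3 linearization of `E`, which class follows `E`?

L[E] = E + merge(L[K], L[C], L[O], [K C O])
  take K:  [K G M F A object] + [C M F object] + [O I P G M F A object] + [K C O]
  take C:  [G M F A object] + [C M F object] + [O I P G M F A object] + [C O]
  take O:  [G M F A object] + [M F object] + [O I P G M F A object] + [O]
  take I:  [G M F A object] + [M F object] + [I P G M F A object]
  take P:  [G M F A object] + [M F object] + [P G M F A object]
  take G:  [G M F A object] + [M F object] + [G M F A object]
  take M:  [M F A object] + [M F object] + [M F A object]
  take F:  [F A object] + [F object] + [F A object]
  take A:  [A object] + [object] + [A object]
  take object:  [object] + [object] + [object]
MRO: E K C O I P G M F A object
E is at position 0; next is K.

K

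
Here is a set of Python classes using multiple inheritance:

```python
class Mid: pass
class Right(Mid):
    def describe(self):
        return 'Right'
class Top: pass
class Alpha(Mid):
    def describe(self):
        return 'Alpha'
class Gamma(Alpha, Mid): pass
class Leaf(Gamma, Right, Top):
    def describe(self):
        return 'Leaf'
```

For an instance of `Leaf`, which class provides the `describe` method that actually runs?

L[Leaf] = Leaf + merge(L[Gamma], L[Right], L[Top], [Gamma Right Top])
  take Gamma:  [Gamma Alpha Mid object] + [Right Mid object] + [Top object] + [Gamma Right Top]
  take Alpha:  [Alpha Mid object] + [Right Mid object] + [Top object] + [Right Top]
  take Right:  [Mid object] + [Right Mid object] + [Top object] + [Right Top]
  take Mid:  [Mid object] + [Mid object] + [Top object] + [Top]
  take Top:  [object] + [object] + [Top object] + [Top]
  take object:  [object] + [object] + [object]
MRO: Leaf Gamma Alpha Right Mid Top object
describe is defined in: Alpha, Leaf, Right. First along the MRO is Leaf.

Leaf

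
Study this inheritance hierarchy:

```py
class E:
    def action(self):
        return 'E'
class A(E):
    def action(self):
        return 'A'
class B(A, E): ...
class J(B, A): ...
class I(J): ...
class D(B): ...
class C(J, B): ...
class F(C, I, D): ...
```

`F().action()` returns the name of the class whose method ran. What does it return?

L[F] = F + merge(L[C], L[I], L[D], [C I D])
  take C:  [C J B A E object] + [I J B A E object] + [D B A E object] + [C I D]
  take I:  [J B A E object] + [I J B A E object] + [D B A E object] + [I D]
  take J:  [J B A E object] + [J B A E object] + [D B A E object] + [D]
  take D:  [B A E object] + [B A E object] + [D B A E object] + [D]
  take B:  [B A E object] + [B A E object] + [B A E object]
  take A:  [A E object] + [A E object] + [A E object]
  take E:  [E object] + [E object] + [E object]
  take object:  [object] + [object] + [object]
MRO: F C I J D B A E object
action is defined in: A, E. First along the MRO is A.

A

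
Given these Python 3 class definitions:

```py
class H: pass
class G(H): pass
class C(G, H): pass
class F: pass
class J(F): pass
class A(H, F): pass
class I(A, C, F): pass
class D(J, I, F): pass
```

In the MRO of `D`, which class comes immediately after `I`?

A

L[D] = D + merge(L[J], L[I], L[F], [J I F])
  take J:  [J F object] + [I A C G H F object] + [F object] + [J I F]
  take I:  [F object] + [I A C G H F object] + [F object] + [I F]
  take A:  [F object] + [A C G H F object] + [F object] + [F]
  take C:  [F object] + [C G H F object] + [F object] + [F]
  take G:  [F object] + [G H F object] + [F object] + [F]
  take H:  [F object] + [H F object] + [F object] + [F]
  take F:  [F object] + [F object] + [F object] + [F]
  take object:  [object] + [object] + [object]
MRO: D J I A C G H F object
I is at position 2; next is A.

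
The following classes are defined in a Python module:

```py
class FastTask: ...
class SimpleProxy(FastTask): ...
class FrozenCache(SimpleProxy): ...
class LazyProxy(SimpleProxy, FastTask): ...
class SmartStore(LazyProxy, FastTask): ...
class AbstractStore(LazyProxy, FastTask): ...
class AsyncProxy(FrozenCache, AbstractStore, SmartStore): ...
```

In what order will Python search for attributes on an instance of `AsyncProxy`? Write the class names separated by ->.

L[AsyncProxy] = AsyncProxy + merge(L[FrozenCache], L[AbstractStore], L[SmartStore], [FrozenCache AbstractStore SmartStore])
  take FrozenCache:  [FrozenCache SimpleProxy FastTask object] + [AbstractStore LazyProxy SimpleProxy FastTask object] + [SmartStore LazyProxy SimpleProxy FastTask object] + [FrozenCache AbstractStore SmartStore]
  take AbstractStore:  [SimpleProxy FastTask object] + [AbstractStore LazyProxy SimpleProxy FastTask object] + [SmartStore LazyProxy SimpleProxy FastTask object] + [AbstractStore SmartStore]
  take SmartStore:  [SimpleProxy FastTask object] + [LazyProxy SimpleProxy FastTask object] + [SmartStore LazyProxy SimpleProxy FastTask object] + [SmartStore]
  take LazyProxy:  [SimpleProxy FastTask object] + [LazyProxy SimpleProxy FastTask object] + [LazyProxy SimpleProxy FastTask object]
  take SimpleProxy:  [SimpleProxy FastTask object] + [SimpleProxy FastTask object] + [SimpleProxy FastTask object]
  take FastTask:  [FastTask object] + [FastTask object] + [FastTask object]
  take object:  [object] + [object] + [object]

AsyncProxy -> FrozenCache -> AbstractStore -> SmartStore -> LazyProxy -> SimpleProxy -> FastTask -> object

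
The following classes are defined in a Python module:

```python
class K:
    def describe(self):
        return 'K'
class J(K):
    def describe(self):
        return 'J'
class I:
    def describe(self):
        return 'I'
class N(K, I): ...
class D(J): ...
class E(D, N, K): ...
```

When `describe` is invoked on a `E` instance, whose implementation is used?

J

L[E] = E + merge(L[D], L[N], L[K], [D N K])
  take D:  [D J K object] + [N K I object] + [K object] + [D N K]
  take J:  [J K object] + [N K I object] + [K object] + [N K]
  take N:  [K object] + [N K I object] + [K object] + [N K]
  take K:  [K object] + [K I object] + [K object] + [K]
  take I:  [object] + [I object] + [object]
  take object:  [object] + [object] + [object]
MRO: E D J N K I object
describe is defined in: I, J, K. First along the MRO is J.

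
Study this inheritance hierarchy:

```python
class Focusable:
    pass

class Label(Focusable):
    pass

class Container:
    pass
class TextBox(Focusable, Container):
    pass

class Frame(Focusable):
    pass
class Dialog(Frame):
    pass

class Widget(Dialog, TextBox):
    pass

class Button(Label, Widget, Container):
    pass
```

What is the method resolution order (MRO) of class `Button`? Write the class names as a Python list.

[Button, Label, Widget, Dialog, Frame, TextBox, Focusable, Container, object]

L[Button] = Button + merge(L[Label], L[Widget], L[Container], [Label Widget Container])
  take Label:  [Label Focusable object] + [Widget Dialog Frame TextBox Focusable Container object] + [Container object] + [Label Widget Container]
  take Widget:  [Focusable object] + [Widget Dialog Frame TextBox Focusable Container object] + [Container object] + [Widget Container]
  take Dialog:  [Focusable object] + [Dialog Frame TextBox Focusable Container object] + [Container object] + [Container]
  take Frame:  [Focusable object] + [Frame TextBox Focusable Container object] + [Container object] + [Container]
  take TextBox:  [Focusable object] + [TextBox Focusable Container object] + [Container object] + [Container]
  take Focusable:  [Focusable object] + [Focusable Container object] + [Container object] + [Container]
  take Container:  [object] + [Container object] + [Container object] + [Container]
  take object:  [object] + [object] + [object]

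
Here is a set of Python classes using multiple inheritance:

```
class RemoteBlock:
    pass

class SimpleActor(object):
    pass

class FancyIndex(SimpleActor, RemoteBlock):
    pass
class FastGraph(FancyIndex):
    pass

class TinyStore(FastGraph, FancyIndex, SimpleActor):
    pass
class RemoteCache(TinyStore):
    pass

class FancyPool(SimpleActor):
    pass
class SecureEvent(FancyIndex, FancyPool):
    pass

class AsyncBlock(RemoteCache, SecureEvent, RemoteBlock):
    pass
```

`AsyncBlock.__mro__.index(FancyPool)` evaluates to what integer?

6

L[AsyncBlock] = AsyncBlock + merge(L[RemoteCache], L[SecureEvent], L[RemoteBlock], [RemoteCache SecureEvent RemoteBlock])
  take RemoteCache:  [RemoteCache TinyStore FastGraph FancyIndex SimpleActor RemoteBlock object] + [SecureEvent FancyIndex FancyPool SimpleActor RemoteBlock object] + [RemoteBlock object] + [RemoteCache SecureEvent RemoteBlock]
  take TinyStore:  [TinyStore FastGraph FancyIndex SimpleActor RemoteBlock object] + [SecureEvent FancyIndex FancyPool SimpleActor RemoteBlock object] + [RemoteBlock object] + [SecureEvent RemoteBlock]
  take FastGraph:  [FastGraph FancyIndex SimpleActor RemoteBlock object] + [SecureEvent FancyIndex FancyPool SimpleActor RemoteBlock object] + [RemoteBlock object] + [SecureEvent RemoteBlock]
  take SecureEvent:  [FancyIndex SimpleActor RemoteBlock object] + [SecureEvent FancyIndex FancyPool SimpleActor RemoteBlock object] + [RemoteBlock object] + [SecureEvent RemoteBlock]
  take FancyIndex:  [FancyIndex SimpleActor RemoteBlock object] + [FancyIndex FancyPool SimpleActor RemoteBlock object] + [RemoteBlock object] + [RemoteBlock]
  take FancyPool:  [SimpleActor RemoteBlock object] + [FancyPool SimpleActor RemoteBlock object] + [RemoteBlock object] + [RemoteBlock]
  take SimpleActor:  [SimpleActor RemoteBlock object] + [SimpleActor RemoteBlock object] + [RemoteBlock object] + [RemoteBlock]
  take RemoteBlock:  [RemoteBlock object] + [RemoteBlock object] + [RemoteBlock object] + [RemoteBlock]
  take object:  [object] + [object] + [object]
MRO: AsyncBlock RemoteCache TinyStore FastGraph SecureEvent FancyIndex FancyPool SimpleActor RemoteBlock object
FancyPool sits at index 6.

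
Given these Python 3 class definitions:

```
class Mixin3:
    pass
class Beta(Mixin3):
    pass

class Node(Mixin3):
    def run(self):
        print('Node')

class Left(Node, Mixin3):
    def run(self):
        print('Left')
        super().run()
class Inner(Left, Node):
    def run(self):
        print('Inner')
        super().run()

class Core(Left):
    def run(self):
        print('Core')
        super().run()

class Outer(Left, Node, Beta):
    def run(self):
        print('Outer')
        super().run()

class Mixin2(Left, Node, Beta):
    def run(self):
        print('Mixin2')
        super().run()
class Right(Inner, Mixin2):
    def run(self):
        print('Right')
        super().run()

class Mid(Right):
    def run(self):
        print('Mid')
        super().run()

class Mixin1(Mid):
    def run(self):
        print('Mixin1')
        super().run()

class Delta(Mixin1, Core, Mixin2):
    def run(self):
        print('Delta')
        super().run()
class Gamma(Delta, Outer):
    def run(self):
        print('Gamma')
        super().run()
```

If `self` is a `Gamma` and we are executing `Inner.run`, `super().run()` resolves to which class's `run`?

Core

L[Gamma] = Gamma + merge(L[Delta], L[Outer], [Delta Outer])
  take Delta:  [Delta Mixin1 Mid Right Inner Core Mixin2 Left Node Beta Mixin3 object] + [Outer Left Node Beta Mixin3 object] + [Delta Outer]
  take Mixin1:  [Mixin1 Mid Right Inner Core Mixin2 Left Node Beta Mixin3 object] + [Outer Left Node Beta Mixin3 object] + [Outer]
  take Mid:  [Mid Right Inner Core Mixin2 Left Node Beta Mixin3 object] + [Outer Left Node Beta Mixin3 object] + [Outer]
  take Right:  [Right Inner Core Mixin2 Left Node Beta Mixin3 object] + [Outer Left Node Beta Mixin3 object] + [Outer]
  take Inner:  [Inner Core Mixin2 Left Node Beta Mixin3 object] + [Outer Left Node Beta Mixin3 object] + [Outer]
  take Core:  [Core Mixin2 Left Node Beta Mixin3 object] + [Outer Left Node Beta Mixin3 object] + [Outer]
  take Mixin2:  [Mixin2 Left Node Beta Mixin3 object] + [Outer Left Node Beta Mixin3 object] + [Outer]
  take Outer:  [Left Node Beta Mixin3 object] + [Outer Left Node Beta Mixin3 object] + [Outer]
  take Left:  [Left Node Beta Mixin3 object] + [Left Node Beta Mixin3 object]
  take Node:  [Node Beta Mixin3 object] + [Node Beta Mixin3 object]
  take Beta:  [Beta Mixin3 object] + [Beta Mixin3 object]
  take Mixin3:  [Mixin3 object] + [Mixin3 object]
  take object:  [object] + [object]
MRO: Gamma Delta Mixin1 Mid Right Inner Core Mixin2 Outer Left Node Beta Mixin3 object
super() in Inner.run on a Gamma instance goes to the class after Inner in Gamma's MRO: Core.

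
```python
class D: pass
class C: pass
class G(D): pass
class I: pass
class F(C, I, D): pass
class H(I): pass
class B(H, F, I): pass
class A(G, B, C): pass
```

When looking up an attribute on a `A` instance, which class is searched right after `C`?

I

L[A] = A + merge(L[G], L[B], L[C], [G B C])
  take G:  [G D object] + [B H F C I D object] + [C object] + [G B C]
  take B:  [D object] + [B H F C I D object] + [C object] + [B C]
  take H:  [D object] + [H F C I D object] + [C object] + [C]
  take F:  [D object] + [F C I D object] + [C object] + [C]
  take C:  [D object] + [C I D object] + [C object] + [C]
  take I:  [D object] + [I D object] + [object]
  take D:  [D object] + [D object] + [object]
  take object:  [object] + [object] + [object]
MRO: A G B H F C I D object
C is at position 5; next is I.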